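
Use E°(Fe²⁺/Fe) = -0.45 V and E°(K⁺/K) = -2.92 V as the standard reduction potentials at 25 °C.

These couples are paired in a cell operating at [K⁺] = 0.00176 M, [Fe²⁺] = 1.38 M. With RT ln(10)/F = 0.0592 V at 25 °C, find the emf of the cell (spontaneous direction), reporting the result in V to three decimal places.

Fe²⁺/Fe is the cathode (higher E°), K⁺/K the anode: E°cell = -0.45 − (-2.92) = +2.47 V, n = 2.
Overall: Fe²⁺(aq) + 2 K(s) → Fe(s) + 2 K⁺(aq)
Q = [K⁺]^2 / ([Fe²⁺]); log Q = -5.649.
E = E° − (0.0592/n) log Q = +2.47 − (0.0592/2)(-5.649) = +2.637 V.

+2.637 V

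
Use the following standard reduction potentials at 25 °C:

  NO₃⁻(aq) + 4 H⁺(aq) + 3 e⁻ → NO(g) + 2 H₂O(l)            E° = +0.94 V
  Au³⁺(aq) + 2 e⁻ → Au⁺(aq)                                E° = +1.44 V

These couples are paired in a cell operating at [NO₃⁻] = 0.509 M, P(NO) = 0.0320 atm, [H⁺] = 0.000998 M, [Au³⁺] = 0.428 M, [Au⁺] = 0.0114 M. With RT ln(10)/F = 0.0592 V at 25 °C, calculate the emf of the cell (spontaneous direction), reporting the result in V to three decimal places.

Au³⁺/Au⁺ is the cathode (higher E°), NO₃⁻/NO the anode: E°cell = +1.44 − (+0.94) = +0.50 V, n = 6.
Overall: 3 Au³⁺(aq) + 2 NO(g) + 4 H₂O(l) → 3 Au⁺(aq) + 2 NO₃⁻(aq) + 8 H⁺(aq)
Q = [Au⁺]^3·[NO₃⁻]^2·[H⁺]^8 / ([Au³⁺]^3·P(NO)^2); log Q = -26.327.
E = E° − (0.0592/n) log Q = +0.50 − (0.0592/6)(-26.327) = +0.760 V.

+0.760 V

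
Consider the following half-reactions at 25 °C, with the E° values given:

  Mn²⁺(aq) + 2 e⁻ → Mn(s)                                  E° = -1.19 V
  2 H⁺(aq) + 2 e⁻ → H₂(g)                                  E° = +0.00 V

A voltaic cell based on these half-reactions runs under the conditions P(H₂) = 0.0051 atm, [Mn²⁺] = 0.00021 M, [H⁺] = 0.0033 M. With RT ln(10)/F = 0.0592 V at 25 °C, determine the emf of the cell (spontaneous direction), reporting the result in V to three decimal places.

+1.220 V

H⁺/H₂ is the cathode (higher E°), Mn²⁺/Mn the anode: E°cell = +0.00 − (-1.19) = +1.19 V, n = 2.
Overall: 2 H⁺(aq) + Mn(s) → H₂(g) + Mn²⁺(aq)
Q = P(H₂)·[Mn²⁺] / ([H⁺]^2); log Q = -1.007.
E = E° − (0.0592/n) log Q = +1.19 − (0.0592/2)(-1.007) = +1.220 V.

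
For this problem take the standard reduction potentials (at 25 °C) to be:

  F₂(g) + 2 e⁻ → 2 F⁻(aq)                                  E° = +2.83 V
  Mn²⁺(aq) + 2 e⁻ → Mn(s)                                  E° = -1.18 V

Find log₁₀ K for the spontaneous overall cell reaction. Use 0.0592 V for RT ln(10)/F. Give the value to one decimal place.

135.5

Cathode: F₂/F⁻; anode: Mn²⁺/Mn. E°cell = +4.01 V, n = 2.
log K = nE°cell / 0.0592 = (2)(+4.01) / 0.0592 = 135.5.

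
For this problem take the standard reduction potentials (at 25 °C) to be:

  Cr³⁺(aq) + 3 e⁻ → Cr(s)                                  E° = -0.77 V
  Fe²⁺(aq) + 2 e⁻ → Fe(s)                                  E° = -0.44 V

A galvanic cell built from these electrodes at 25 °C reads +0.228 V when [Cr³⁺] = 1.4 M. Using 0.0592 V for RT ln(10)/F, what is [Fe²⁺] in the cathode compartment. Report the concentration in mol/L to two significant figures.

Fe²⁺/Fe is the cathode, Cr³⁺/Cr the anode: E°cell = +0.33 V, n = 6.
Overall reaction: 3 Fe²⁺(aq) + 2 Cr(s) → 3 Fe(s) + 2 Cr³⁺(aq); Q = [Cr³⁺]^2/[Fe²⁺]^3.
From E = E° − (0.0592/n) log Q: log Q = (E° − E)·n/0.0592 = (+0.33 − (+0.228))·6/0.0592 = 10.3378.
So 3·log[Fe²⁺] = 2·log(1.4) − log Q = 0.2923 − (10.3378) = -10.0455; log[Fe²⁺] = -10.0455 / 3 = -3.3485; [Fe²⁺] = 10^(-3.3485) ≈ 0.00045 M.

0.00045 M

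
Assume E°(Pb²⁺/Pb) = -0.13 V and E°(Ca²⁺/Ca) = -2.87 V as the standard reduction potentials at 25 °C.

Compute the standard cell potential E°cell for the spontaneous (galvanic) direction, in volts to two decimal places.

The Pb²⁺/Pb couple has the higher reduction potential, so it is the cathode; Ca²⁺/Ca is oxidised at the anode.
E°cell = E°(cathode) − E°(anode) = (-0.13) − (-2.87) = +2.74 V.

+2.74 V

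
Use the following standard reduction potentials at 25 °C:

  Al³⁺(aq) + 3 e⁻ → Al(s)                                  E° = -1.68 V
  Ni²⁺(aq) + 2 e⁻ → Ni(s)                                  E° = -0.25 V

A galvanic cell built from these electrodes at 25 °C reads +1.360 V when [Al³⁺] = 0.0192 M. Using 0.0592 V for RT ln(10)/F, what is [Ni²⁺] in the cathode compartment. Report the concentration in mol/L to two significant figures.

Ni²⁺/Ni is the cathode, Al³⁺/Al the anode: E°cell = +1.43 V, n = 6.
Overall reaction: 3 Ni²⁺(aq) + 2 Al(s) → 3 Ni(s) + 2 Al³⁺(aq); Q = [Al³⁺]^2/[Ni²⁺]^3.
From E = E° − (0.0592/n) log Q: log Q = (E° − E)·n/0.0592 = (+1.43 − (+1.360))·6/0.0592 = 7.0946.
So 3·log[Ni²⁺] = 2·log(0.0192) − log Q = -3.4334 − (7.0946) = -10.5280; log[Ni²⁺] = -10.5280 / 3 = -3.5093; [Ni²⁺] = 10^(-3.5093) ≈ 0.00031 M.

0.00031 M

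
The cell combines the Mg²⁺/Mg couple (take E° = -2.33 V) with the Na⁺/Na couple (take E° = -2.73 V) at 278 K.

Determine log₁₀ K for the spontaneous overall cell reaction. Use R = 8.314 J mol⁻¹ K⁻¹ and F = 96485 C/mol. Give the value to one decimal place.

Cathode: Mg²⁺/Mg; anode: Na⁺/Na. E°cell = (-2.33) − (-2.73) = +0.40 V, with n = 2.
ΔG° = −nFE° = −RT ln K, so ln K = nFE°/(RT) = (2)(96485)(+0.40) / ((8.314)(278)) = 33.396.
log₁₀ K = 33.396 / ln 10 = 14.5.

14.5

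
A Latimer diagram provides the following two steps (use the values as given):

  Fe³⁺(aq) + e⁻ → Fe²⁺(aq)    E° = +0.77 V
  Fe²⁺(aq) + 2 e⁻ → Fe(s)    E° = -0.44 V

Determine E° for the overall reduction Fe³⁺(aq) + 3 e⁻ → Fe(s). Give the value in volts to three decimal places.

Since ΔG° = −nFE° is additive over sequential reductions, n₃E°₃ = n₁E°₁ + n₂E°₂.
E°₃ = (1×+0.77 + 2×-0.44) / 3 = (-0.110) / 3 = -0.037 V.
Simply averaging or adding the two E° values would be wrong; the electron-weighted sum is required.

-0.037 V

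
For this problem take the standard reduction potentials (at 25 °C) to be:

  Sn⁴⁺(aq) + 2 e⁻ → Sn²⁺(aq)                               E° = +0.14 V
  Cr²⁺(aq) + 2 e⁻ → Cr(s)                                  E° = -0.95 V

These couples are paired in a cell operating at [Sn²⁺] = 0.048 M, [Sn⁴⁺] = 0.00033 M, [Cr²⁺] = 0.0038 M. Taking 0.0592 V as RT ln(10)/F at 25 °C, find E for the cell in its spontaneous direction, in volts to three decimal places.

Sn⁴⁺/Sn²⁺ is the cathode (higher E°), Cr²⁺/Cr the anode: E°cell = +0.14 − (-0.95) = +1.09 V, n = 2.
Overall: Sn⁴⁺(aq) + Cr(s) → Sn²⁺(aq) + Cr²⁺(aq)
Q = [Sn²⁺]·[Cr²⁺] / ([Sn⁴⁺]); log Q = -0.257.
E = E° − (0.0592/n) log Q = +1.09 − (0.0592/2)(-0.257) = +1.098 V.

+1.098 V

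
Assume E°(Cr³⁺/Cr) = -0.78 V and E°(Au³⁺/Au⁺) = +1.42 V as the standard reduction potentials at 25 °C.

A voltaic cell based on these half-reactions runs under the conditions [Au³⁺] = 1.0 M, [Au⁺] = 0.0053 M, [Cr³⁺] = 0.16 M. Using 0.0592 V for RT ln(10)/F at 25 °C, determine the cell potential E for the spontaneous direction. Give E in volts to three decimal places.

+2.283 V

Au³⁺/Au⁺ is the cathode (higher E°), Cr³⁺/Cr the anode: E°cell = +1.42 − (-0.78) = +2.20 V, n = 6.
Overall: 3 Au³⁺(aq) + 2 Cr(s) → 3 Au⁺(aq) + 2 Cr³⁺(aq)
Q = [Au⁺]^3·[Cr³⁺]^2 / ([Au³⁺]^3); log Q = -8.419.
E = E° − (0.0592/n) log Q = +2.20 − (0.0592/6)(-8.419) = +2.283 V.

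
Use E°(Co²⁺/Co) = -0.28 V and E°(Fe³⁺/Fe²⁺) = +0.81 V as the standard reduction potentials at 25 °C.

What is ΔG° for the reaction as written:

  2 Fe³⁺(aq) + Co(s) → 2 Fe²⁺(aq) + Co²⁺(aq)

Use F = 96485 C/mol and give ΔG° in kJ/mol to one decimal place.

As written, Fe³⁺/Fe²⁺ is reduced (cathode) and Co²⁺/Co is oxidised (anode), so E°cell = (+0.81) − (-0.28) = +1.09 V.
Balancing electrons gives n = 2.
ΔG° = −nFE° = −(2)(96485)(+1.09) = -210,337 J = -210.3 kJ/mol.

-210.3 kJ/mol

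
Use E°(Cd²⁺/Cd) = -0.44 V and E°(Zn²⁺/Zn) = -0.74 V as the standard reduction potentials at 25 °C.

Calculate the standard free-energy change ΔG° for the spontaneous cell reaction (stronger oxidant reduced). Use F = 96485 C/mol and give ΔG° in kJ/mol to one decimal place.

Cd²⁺/Cd (E° = -0.44 V) is the cathode; Zn²⁺/Zn (E° = -0.74 V) is the anode, so E°cell = +0.30 V.
Balancing electrons gives n = 2 (lcm of 2 and 2).
ΔG° = −nFE° = −(2)(96485)(+0.30) = -57,891 J = -57.9 kJ/mol.

-57.9 kJ/mol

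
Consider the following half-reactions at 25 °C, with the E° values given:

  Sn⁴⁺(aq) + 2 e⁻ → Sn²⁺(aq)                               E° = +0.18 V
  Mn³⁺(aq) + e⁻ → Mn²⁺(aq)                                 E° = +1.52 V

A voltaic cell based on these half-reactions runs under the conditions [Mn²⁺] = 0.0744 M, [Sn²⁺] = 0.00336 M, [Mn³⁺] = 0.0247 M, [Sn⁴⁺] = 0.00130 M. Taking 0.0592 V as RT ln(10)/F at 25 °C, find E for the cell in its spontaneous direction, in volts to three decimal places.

Mn³⁺/Mn²⁺ is the cathode (higher E°), Sn⁴⁺/Sn²⁺ the anode: E°cell = +1.52 − (+0.18) = +1.34 V, n = 2.
Overall: 2 Mn³⁺(aq) + Sn²⁺(aq) → 2 Mn²⁺(aq) + Sn⁴⁺(aq)
Q = [Mn²⁺]^2·[Sn⁴⁺] / ([Mn³⁺]^2·[Sn²⁺]); log Q = 0.545.
E = E° − (0.0592/n) log Q = +1.34 − (0.0592/2)(0.545) = +1.324 V.

+1.324 V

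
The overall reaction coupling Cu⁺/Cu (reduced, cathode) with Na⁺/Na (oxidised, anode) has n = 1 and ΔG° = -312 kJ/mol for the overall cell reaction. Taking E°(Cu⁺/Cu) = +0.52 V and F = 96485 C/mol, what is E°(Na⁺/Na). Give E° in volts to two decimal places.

E°cell = −ΔG°/(nF) = −(-312×10³)/((1)(96485)) = +3.234 V.
Since Cu⁺/Cu is the cathode and Na⁺/Na the anode, E°cell = E°(Cu⁺/Cu) − E°(Na⁺/Na).
So E°(Na⁺/Na) = E°(Cu⁺/Cu) − E°cell = (+0.52) − (+3.234) = -2.71 V.

-2.71 V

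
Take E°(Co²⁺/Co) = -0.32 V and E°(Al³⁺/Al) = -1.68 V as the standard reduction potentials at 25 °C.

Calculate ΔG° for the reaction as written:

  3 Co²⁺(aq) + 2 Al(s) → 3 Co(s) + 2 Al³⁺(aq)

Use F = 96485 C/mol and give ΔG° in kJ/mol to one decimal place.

-787.3 kJ/mol

As written, Co²⁺/Co is reduced (cathode) and Al³⁺/Al is oxidised (anode), so E°cell = (-0.32) − (-1.68) = +1.36 V.
Balancing electrons gives n = 6.
ΔG° = −nFE° = −(6)(96485)(+1.36) = -787,318 J = -787.3 kJ/mol.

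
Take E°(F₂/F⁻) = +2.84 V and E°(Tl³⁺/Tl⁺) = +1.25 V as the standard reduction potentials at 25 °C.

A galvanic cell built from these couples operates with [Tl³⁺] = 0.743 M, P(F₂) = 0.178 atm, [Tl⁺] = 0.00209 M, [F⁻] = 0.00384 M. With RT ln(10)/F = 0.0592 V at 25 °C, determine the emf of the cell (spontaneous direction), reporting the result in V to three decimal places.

F₂/F⁻ is the cathode (higher E°), Tl³⁺/Tl⁺ the anode: E°cell = +2.84 − (+1.25) = +1.59 V, n = 2.
Overall: F₂(g) + Tl⁺(aq) → 2 F⁻(aq) + Tl³⁺(aq)
Q = [F⁻]^2·[Tl³⁺] / (P(F₂)·[Tl⁺]); log Q = -1.531.
E = E° − (0.0592/n) log Q = +1.59 − (0.0592/2)(-1.531) = +1.635 V.

+1.635 V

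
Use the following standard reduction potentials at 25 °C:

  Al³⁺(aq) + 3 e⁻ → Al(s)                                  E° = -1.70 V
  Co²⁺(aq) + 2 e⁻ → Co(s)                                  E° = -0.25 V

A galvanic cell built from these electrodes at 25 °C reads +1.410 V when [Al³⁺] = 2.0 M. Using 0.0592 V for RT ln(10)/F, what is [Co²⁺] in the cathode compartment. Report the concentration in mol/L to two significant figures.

Co²⁺/Co is the cathode, Al³⁺/Al the anode: E°cell = +1.45 V, n = 6.
Overall reaction: 3 Co²⁺(aq) + 2 Al(s) → 3 Co(s) + 2 Al³⁺(aq); Q = [Al³⁺]^2/[Co²⁺]^3.
From E = E° − (0.0592/n) log Q: log Q = (E° − E)·n/0.0592 = (+1.45 − (+1.410))·6/0.0592 = 4.0541.
So 3·log[Co²⁺] = 2·log(2) − log Q = 0.6021 − (4.0541) = -3.4520; log[Co²⁺] = -3.4520 / 3 = -1.1507; [Co²⁺] = 10^(-1.1507) ≈ 0.071 M.

0.071 M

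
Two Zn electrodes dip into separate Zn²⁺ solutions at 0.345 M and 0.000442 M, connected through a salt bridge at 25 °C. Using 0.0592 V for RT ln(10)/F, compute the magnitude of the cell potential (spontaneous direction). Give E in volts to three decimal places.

For a concentration cell E°cell = 0. The 0.345 M side is the cathode (reduction is favoured where [Zn²⁺] is higher).
With n = 2, E = −(0.0592/2) log([Zn²⁺]ₐₙ/[Zn²⁺]꜀ₐₜ) = −(0.0592/2) log(0.000442/0.345) = −(0.0592/2)(-2.892) = +0.086 V.

+0.086 V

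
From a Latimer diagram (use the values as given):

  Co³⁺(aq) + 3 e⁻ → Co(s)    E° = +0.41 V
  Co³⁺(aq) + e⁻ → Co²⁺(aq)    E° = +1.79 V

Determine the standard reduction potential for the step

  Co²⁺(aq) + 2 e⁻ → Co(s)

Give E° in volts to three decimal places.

-0.280 V

Sequential free energies add, so n₃E°₃ = n₁E°₁ + n₂E°₂.
With n₃ = 3, and the known step contributing 1×(+1.79) V, the unknown satisfies 2·E° = 3×(+0.41) − 1×(+1.79) = -0.560.
E° = -0.560 / 2 = -0.280 V.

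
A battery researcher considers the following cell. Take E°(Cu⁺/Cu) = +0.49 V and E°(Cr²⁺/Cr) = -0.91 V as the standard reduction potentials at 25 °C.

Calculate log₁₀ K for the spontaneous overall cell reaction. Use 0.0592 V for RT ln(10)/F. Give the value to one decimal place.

Cathode: Cu⁺/Cu; anode: Cr²⁺/Cr. E°cell = +1.40 V, n = 2.
log K = nE°cell / 0.0592 = (2)(+1.40) / 0.0592 = 47.3.

47.3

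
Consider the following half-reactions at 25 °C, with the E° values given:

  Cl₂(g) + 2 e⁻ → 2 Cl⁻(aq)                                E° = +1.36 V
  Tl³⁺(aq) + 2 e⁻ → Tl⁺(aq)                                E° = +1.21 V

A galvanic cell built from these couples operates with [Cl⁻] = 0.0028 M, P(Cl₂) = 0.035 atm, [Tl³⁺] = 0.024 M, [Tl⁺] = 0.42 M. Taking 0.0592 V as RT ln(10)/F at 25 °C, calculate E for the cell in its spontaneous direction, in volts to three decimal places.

Cl₂/Cl⁻ is the cathode (higher E°), Tl³⁺/Tl⁺ the anode: E°cell = +1.36 − (+1.21) = +0.15 V, n = 2.
Overall: Cl₂(g) + Tl⁺(aq) → 2 Cl⁻(aq) + Tl³⁺(aq)
Q = [Cl⁻]^2·[Tl³⁺] / (P(Cl₂)·[Tl⁺]); log Q = -4.893.
E = E° − (0.0592/n) log Q = +0.15 − (0.0592/2)(-4.893) = +0.295 V.

+0.295 V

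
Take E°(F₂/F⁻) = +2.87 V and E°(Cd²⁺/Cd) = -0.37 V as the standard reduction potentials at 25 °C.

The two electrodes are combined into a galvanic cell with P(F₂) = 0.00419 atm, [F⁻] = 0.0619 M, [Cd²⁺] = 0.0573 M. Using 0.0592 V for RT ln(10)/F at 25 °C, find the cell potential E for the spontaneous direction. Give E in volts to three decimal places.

F₂/F⁻ is the cathode (higher E°), Cd²⁺/Cd the anode: E°cell = +2.87 − (-0.37) = +3.24 V, n = 2.
Overall: F₂(g) + Cd(s) → 2 F⁻(aq) + Cd²⁺(aq)
Q = [F⁻]^2·[Cd²⁺] / (P(F₂)); log Q = -1.281.
E = E° − (0.0592/n) log Q = +3.24 − (0.0592/2)(-1.281) = +3.278 V.

+3.278 V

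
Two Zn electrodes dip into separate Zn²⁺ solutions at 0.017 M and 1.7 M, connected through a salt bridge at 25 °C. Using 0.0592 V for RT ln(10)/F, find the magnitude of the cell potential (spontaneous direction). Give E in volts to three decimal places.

+0.059 V

For a concentration cell E°cell = 0. The 1.7 M side is the cathode (reduction is favoured where [Zn²⁺] is higher).
With n = 2, E = −(0.0592/2) log([Zn²⁺]ₐₙ/[Zn²⁺]꜀ₐₜ) = −(0.0592/2) log(0.017/1.7) = −(0.0592/2)(-2.000) = +0.059 V.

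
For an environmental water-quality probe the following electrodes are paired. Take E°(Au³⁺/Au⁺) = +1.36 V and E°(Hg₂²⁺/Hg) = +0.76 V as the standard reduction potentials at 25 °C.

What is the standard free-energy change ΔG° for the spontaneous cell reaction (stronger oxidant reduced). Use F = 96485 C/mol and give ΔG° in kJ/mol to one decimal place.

Au³⁺/Au⁺ (E° = +1.36 V) is the cathode; Hg₂²⁺/Hg (E° = +0.76 V) is the anode, so E°cell = +0.60 V.
Balancing electrons gives n = 2 (lcm of 2 and 2).
ΔG° = −nFE° = −(2)(96485)(+0.60) = -115,782 J = -115.8 kJ/mol.

-115.8 kJ/mol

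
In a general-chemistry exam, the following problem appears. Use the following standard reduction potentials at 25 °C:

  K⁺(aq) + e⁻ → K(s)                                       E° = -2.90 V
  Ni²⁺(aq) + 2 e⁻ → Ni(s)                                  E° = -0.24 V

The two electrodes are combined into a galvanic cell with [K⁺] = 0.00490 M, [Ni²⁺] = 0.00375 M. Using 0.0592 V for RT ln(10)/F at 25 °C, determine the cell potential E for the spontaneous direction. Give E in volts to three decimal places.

Ni²⁺/Ni is the cathode (higher E°), K⁺/K the anode: E°cell = -0.24 − (-2.90) = +2.66 V, n = 2.
Overall: Ni²⁺(aq) + 2 K(s) → Ni(s) + 2 K⁺(aq)
Q = [K⁺]^2 / ([Ni²⁺]); log Q = -2.194.
E = E° − (0.0592/n) log Q = +2.66 − (0.0592/2)(-2.194) = +2.725 V.

+2.725 V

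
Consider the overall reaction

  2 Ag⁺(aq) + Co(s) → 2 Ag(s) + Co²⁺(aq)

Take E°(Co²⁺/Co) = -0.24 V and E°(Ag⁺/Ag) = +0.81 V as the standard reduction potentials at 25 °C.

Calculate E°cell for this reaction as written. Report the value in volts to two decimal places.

The Ag⁺/Ag couple has the higher reduction potential, so it is the cathode; Co²⁺/Co is oxidised at the anode.
E°cell = E°(cathode) − E°(anode) = (+0.81) − (-0.24) = +1.05 V.
Since E°cell > 0, the reaction is spontaneous under standard conditions.

+1.05 V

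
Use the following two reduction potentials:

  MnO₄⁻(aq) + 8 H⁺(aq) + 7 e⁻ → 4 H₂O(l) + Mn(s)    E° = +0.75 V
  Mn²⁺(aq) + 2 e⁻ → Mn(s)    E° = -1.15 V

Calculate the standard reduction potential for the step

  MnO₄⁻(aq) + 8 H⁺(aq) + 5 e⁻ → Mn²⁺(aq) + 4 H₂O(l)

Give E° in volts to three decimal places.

Sequential free energies add, so n₃E°₃ = n₁E°₁ + n₂E°₂.
With n₃ = 7, and the known step contributing 2×(-1.15) V, the unknown satisfies 5·E° = 7×(+0.75) − 2×(-1.15) = +7.550.
E° = +7.550 / 5 = +1.510 V.

+1.510 V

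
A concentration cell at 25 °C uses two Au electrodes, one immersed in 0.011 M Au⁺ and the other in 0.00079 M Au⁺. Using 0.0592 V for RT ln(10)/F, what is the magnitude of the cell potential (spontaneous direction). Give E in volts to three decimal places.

+0.068 V

For a concentration cell E°cell = 0. The 0.011 M side is the cathode (reduction is favoured where [Au⁺] is higher).
With n = 1, E = −(0.0592/1) log([Au⁺]ₐₙ/[Au⁺]꜀ₐₜ) = −(0.0592/1) log(0.00079/0.011) = −(0.0592/1)(-1.144) = +0.068 V.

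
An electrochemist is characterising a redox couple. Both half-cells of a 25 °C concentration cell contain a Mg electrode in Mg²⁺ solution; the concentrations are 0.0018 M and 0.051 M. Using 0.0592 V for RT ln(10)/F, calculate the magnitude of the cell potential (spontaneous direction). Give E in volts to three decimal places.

+0.043 V

For a concentration cell E°cell = 0. The 0.051 M side is the cathode (reduction is favoured where [Mg²⁺] is higher).
With n = 2, E = −(0.0592/2) log([Mg²⁺]ₐₙ/[Mg²⁺]꜀ₐₜ) = −(0.0592/2) log(0.0018/0.051) = −(0.0592/2)(-1.452) = +0.043 V.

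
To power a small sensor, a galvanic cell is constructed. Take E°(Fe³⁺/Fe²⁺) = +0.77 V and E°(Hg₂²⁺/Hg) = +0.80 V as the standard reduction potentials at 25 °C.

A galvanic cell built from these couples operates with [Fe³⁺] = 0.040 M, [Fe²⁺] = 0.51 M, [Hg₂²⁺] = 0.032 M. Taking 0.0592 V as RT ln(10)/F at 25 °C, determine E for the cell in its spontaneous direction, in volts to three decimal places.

+0.051 V

Hg₂²⁺/Hg is the cathode (higher E°), Fe³⁺/Fe²⁺ the anode: E°cell = +0.80 − (+0.77) = +0.03 V, n = 2.
Overall: Hg₂²⁺(aq) + 2 Fe²⁺(aq) → 2 Hg(l) + 2 Fe³⁺(aq)
Q = [Fe³⁺]^2 / ([Hg₂²⁺]·[Fe²⁺]^2); log Q = -0.716.
E = E° − (0.0592/n) log Q = +0.03 − (0.0592/2)(-0.716) = +0.051 V.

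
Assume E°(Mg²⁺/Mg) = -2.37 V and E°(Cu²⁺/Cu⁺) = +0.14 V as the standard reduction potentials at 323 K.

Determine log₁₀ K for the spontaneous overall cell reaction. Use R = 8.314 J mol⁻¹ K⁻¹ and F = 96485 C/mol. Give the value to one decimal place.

78.3

Cathode: Cu²⁺/Cu⁺; anode: Mg²⁺/Mg. E°cell = (+0.14) − (-2.37) = +2.51 V, with n = 2.
ΔG° = −nFE° = −RT ln K, so ln K = nFE°/(RT) = (2)(96485)(+2.51) / ((8.314)(323)) = 180.364.
log₁₀ K = 180.364 / ln 10 = 78.3.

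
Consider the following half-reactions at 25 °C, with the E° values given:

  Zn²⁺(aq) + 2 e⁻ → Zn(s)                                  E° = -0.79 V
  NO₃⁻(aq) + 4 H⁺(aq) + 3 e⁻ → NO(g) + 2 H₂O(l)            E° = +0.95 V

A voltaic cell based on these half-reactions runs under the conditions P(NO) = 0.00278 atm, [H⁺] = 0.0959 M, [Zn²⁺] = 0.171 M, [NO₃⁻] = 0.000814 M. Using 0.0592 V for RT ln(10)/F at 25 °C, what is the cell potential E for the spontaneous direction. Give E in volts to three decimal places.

NO₃⁻/NO is the cathode (higher E°), Zn²⁺/Zn the anode: E°cell = +0.95 − (-0.79) = +1.74 V, n = 6.
Overall: 2 NO₃⁻(aq) + 8 H⁺(aq) + 3 Zn(s) → 2 NO(g) + 4 H₂O(l) + 3 Zn²⁺(aq)
Q = P(NO)^2·[Zn²⁺]^3 / ([NO₃⁻]^2·[H⁺]^8); log Q = 6.911.
E = E° − (0.0592/n) log Q = +1.74 − (0.0592/6)(6.911) = +1.672 V.

+1.672 V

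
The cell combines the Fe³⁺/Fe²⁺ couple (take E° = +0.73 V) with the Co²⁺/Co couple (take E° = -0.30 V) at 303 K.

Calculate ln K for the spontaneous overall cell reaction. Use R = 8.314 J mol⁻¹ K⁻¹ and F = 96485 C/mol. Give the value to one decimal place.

Cathode: Fe³⁺/Fe²⁺; anode: Co²⁺/Co. E°cell = (+0.73) − (-0.30) = +1.03 V, with n = 2.
ΔG° = −nFE° = −RT ln K, so ln K = nFE°/(RT) = (2)(96485)(+1.03) / ((8.314)(303)) = 78.900.

78.9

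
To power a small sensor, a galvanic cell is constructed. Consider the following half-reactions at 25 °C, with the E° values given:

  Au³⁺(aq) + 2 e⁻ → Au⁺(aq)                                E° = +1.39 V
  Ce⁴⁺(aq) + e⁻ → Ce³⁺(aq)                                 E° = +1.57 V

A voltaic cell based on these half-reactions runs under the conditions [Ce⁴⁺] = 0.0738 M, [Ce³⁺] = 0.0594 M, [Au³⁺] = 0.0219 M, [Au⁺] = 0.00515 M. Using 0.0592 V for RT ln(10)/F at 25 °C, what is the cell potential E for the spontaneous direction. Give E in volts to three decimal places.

+0.167 V

Ce⁴⁺/Ce³⁺ is the cathode (higher E°), Au³⁺/Au⁺ the anode: E°cell = +1.57 − (+1.39) = +0.18 V, n = 2.
Overall: 2 Ce⁴⁺(aq) + Au⁺(aq) → 2 Ce³⁺(aq) + Au³⁺(aq)
Q = [Ce³⁺]^2·[Au³⁺] / ([Ce⁴⁺]^2·[Au⁺]); log Q = 0.440.
E = E° − (0.0592/n) log Q = +0.18 − (0.0592/2)(0.440) = +0.167 V.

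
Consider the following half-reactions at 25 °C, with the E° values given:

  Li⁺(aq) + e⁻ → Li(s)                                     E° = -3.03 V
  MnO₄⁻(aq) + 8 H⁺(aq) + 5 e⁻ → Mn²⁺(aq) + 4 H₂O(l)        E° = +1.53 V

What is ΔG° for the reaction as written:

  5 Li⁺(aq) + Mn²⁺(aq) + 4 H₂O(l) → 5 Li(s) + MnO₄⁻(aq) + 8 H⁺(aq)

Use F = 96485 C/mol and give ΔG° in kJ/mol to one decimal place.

+2199.9 kJ/mol

As written, Li⁺/Li is reduced (cathode) and MnO₄⁻/Mn²⁺ is oxidised (anode), so E°cell = (-3.03) − (+1.53) = -4.56 V.
Balancing electrons gives n = 5.
ΔG° = −nFE° = −(5)(96485)(-4.56) = 2,199,858 J = +2199.9 kJ/mol.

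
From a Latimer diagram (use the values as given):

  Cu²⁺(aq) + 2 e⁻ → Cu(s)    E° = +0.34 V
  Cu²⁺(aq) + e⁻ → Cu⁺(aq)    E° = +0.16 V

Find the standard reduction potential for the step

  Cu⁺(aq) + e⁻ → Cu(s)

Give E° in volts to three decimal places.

+0.520 V

Sequential free energies add, so n₃E°₃ = n₁E°₁ + n₂E°₂.
With n₃ = 2, and the known step contributing 1×(+0.16) V, the unknown satisfies 1·E° = 2×(+0.34) − 1×(+0.16) = +0.520.
E° = +0.520 / 1 = +0.520 V.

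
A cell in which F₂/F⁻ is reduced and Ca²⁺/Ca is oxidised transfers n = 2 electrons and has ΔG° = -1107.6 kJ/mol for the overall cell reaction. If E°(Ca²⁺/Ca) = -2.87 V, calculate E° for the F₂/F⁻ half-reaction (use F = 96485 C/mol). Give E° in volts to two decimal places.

E°cell = −ΔG°/(nF) = −(-1107.6×10³)/((2)(96485)) = +5.740 V.
Since F₂/F⁻ is the cathode and Ca²⁺/Ca the anode, E°cell = E°(F₂/F⁻) − E°(Ca²⁺/Ca).
So E°(F₂/F⁻) = E°cell + E°(Ca²⁺/Ca) = +5.740 + (-2.87) = +2.87 V.

+2.87 V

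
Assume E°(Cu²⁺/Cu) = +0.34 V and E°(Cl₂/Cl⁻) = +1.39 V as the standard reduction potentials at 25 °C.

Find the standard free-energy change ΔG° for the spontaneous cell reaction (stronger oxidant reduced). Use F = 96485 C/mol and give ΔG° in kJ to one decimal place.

-202.6 kJ

Cl₂/Cl⁻ (E° = +1.39 V) is the cathode; Cu²⁺/Cu (E° = +0.34 V) is the anode, so E°cell = +1.05 V.
Balancing electrons gives n = 2 (lcm of 2 and 2).
ΔG° = −nFE° = −(2)(96485)(+1.05) = -202,618 J = -202.6 kJ.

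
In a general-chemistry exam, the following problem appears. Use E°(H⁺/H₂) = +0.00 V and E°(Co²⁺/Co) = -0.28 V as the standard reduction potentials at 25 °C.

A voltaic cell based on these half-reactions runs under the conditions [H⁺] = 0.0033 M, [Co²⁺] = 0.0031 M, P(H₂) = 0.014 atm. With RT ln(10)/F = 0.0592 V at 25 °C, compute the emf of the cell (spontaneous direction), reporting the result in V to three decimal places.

H⁺/H₂ is the cathode (higher E°), Co²⁺/Co the anode: E°cell = +0.00 − (-0.28) = +0.28 V, n = 2.
Overall: 2 H⁺(aq) + Co(s) → H₂(g) + Co²⁺(aq)
Q = P(H₂)·[Co²⁺] / ([H⁺]^2); log Q = 0.600.
E = E° − (0.0592/n) log Q = +0.28 − (0.0592/2)(0.600) = +0.262 V.

+0.262 V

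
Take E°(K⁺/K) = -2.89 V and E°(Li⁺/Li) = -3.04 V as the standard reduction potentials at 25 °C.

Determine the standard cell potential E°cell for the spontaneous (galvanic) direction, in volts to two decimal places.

The K⁺/K couple has the higher reduction potential, so it is the cathode; Li⁺/Li is oxidised at the anode.
E°cell = E°(cathode) − E°(anode) = (-2.89) − (-3.04) = +0.15 V.

+0.15 V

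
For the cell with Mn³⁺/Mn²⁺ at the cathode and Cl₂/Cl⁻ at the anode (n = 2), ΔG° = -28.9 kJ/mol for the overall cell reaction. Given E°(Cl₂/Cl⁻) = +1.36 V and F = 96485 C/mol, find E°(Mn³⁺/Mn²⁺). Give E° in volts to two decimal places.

+1.51 V

E°cell = −ΔG°/(nF) = −(-28.9×10³)/((2)(96485)) = +0.150 V.
Since Mn³⁺/Mn²⁺ is the cathode and Cl₂/Cl⁻ the anode, E°cell = E°(Mn³⁺/Mn²⁺) − E°(Cl₂/Cl⁻).
So E°(Mn³⁺/Mn²⁺) = E°cell + E°(Cl₂/Cl⁻) = +0.150 + (+1.36) = +1.51 V.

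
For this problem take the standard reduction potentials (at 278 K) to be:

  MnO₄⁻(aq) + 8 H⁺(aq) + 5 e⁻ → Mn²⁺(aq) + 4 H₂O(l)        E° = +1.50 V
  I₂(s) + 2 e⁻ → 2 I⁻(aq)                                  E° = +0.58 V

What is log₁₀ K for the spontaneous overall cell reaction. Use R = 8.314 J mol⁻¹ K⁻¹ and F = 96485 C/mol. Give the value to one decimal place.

166.8

Cathode: MnO₄⁻/Mn²⁺; anode: I₂/I⁻. E°cell = (+1.50) − (+0.58) = +0.92 V, with n = 10.
ΔG° = −nFE° = −RT ln K, so ln K = nFE°/(RT) = (10)(96485)(+0.92) / ((8.314)(278)) = 384.054.
log₁₀ K = 384.054 / ln 10 = 166.8.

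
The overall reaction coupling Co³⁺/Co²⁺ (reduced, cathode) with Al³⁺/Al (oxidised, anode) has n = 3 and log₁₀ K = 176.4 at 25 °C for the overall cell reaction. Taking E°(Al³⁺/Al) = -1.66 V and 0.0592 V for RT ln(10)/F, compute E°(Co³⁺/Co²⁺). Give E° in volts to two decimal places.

+1.82 V

E°cell = (0.0592/n)·log K = (0.0592/3)(176.4) = +3.481 V.
Since Co³⁺/Co²⁺ is the cathode and Al³⁺/Al the anode, E°cell = E°(Co³⁺/Co²⁺) − E°(Al³⁺/Al).
So E°(Co³⁺/Co²⁺) = E°cell + E°(Al³⁺/Al) = +3.481 + (-1.66) = +1.82 V.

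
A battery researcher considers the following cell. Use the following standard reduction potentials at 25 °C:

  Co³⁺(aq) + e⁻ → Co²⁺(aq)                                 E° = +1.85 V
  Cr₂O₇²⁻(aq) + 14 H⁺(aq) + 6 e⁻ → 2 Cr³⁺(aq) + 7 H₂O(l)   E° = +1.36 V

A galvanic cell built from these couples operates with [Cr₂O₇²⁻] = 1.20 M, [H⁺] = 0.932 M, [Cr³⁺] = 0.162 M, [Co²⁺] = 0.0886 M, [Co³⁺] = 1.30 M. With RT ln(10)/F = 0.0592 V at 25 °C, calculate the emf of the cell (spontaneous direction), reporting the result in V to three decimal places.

Co³⁺/Co²⁺ is the cathode (higher E°), Cr₂O₇²⁻/Cr³⁺ the anode: E°cell = +1.85 − (+1.36) = +0.49 V, n = 6.
Overall: 6 Co³⁺(aq) + 2 Cr³⁺(aq) + 7 H₂O(l) → 6 Co²⁺(aq) + Cr₂O₇²⁻(aq) + 14 H⁺(aq)
Q = [Co²⁺]^6·[Cr₂O₇²⁻]·[H⁺]^14 / ([Co³⁺]^6·[Cr³⁺]^2); log Q = -5.767.
E = E° − (0.0592/n) log Q = +0.49 − (0.0592/6)(-5.767) = +0.547 V.

+0.547 V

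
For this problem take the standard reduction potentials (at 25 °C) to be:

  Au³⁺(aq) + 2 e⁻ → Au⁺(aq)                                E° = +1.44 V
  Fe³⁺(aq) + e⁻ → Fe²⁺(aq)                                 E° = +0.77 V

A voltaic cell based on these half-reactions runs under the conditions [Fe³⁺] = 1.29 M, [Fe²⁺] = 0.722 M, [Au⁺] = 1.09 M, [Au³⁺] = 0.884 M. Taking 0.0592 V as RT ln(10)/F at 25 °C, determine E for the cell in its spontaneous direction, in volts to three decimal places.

Au³⁺/Au⁺ is the cathode (higher E°), Fe³⁺/Fe²⁺ the anode: E°cell = +1.44 − (+0.77) = +0.67 V, n = 2.
Overall: Au³⁺(aq) + 2 Fe²⁺(aq) → Au⁺(aq) + 2 Fe³⁺(aq)
Q = [Au⁺]·[Fe³⁺]^2 / ([Au³⁺]·[Fe²⁺]^2); log Q = 0.595.
E = E° − (0.0592/n) log Q = +0.67 − (0.0592/2)(0.595) = +0.652 V.

+0.652 V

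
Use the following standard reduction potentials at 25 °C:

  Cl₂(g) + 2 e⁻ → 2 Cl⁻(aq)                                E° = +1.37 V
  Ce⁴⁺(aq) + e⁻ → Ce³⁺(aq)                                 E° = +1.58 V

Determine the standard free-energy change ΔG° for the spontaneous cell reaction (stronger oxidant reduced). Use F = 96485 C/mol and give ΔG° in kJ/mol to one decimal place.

Ce⁴⁺/Ce³⁺ (E° = +1.58 V) is the cathode; Cl₂/Cl⁻ (E° = +1.37 V) is the anode, so E°cell = +0.21 V.
Balancing electrons gives n = 2 (lcm of 1 and 2).
ΔG° = −nFE° = −(2)(96485)(+0.21) = -40,524 J = -40.5 kJ/mol.

-40.5 kJ/mol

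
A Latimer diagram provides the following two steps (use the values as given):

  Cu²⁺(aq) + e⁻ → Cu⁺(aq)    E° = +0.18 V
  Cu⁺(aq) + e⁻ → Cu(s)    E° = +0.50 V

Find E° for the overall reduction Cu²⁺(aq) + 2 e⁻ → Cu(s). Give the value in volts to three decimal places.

Adding the free-energy changes (−nFE°) of the two steps gives −n₃FE°₃ = −n₁FE°₁ − n₂FE°₂.
E°₃ = (1×+0.18 + 1×+0.50) / 2 = (+0.680) / 2 = +0.340 V.

+0.340 V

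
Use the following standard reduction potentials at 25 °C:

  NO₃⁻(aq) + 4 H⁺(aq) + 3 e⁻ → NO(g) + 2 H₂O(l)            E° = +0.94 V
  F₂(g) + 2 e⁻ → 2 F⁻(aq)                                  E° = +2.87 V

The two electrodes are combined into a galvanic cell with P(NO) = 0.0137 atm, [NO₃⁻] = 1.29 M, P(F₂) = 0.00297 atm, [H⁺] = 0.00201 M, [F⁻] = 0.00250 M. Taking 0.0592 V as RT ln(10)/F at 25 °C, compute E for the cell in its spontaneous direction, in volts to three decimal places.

F₂/F⁻ is the cathode (higher E°), NO₃⁻/NO the anode: E°cell = +2.87 − (+0.94) = +1.93 V, n = 6.
Overall: 3 F₂(g) + 2 NO(g) + 4 H₂O(l) → 6 F⁻(aq) + 2 NO₃⁻(aq) + 8 H⁺(aq)
Q = [F⁻]^6·[NO₃⁻]^2·[H⁺]^8 / (P(F₂)^3·P(NO)^2); log Q = -25.657.
E = E° − (0.0592/n) log Q = +1.93 − (0.0592/6)(-25.657) = +2.183 V.

+2.183 V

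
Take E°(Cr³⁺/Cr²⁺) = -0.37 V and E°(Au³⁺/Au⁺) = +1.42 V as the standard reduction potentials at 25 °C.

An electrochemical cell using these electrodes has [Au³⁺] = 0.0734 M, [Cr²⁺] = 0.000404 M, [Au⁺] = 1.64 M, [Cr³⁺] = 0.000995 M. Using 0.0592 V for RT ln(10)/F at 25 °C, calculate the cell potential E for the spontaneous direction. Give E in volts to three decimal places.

Au³⁺/Au⁺ is the cathode (higher E°), Cr³⁺/Cr²⁺ the anode: E°cell = +1.42 − (-0.37) = +1.79 V, n = 2.
Overall: Au³⁺(aq) + 2 Cr²⁺(aq) → Au⁺(aq) + 2 Cr³⁺(aq)
Q = [Au⁺]·[Cr³⁺]^2 / ([Au³⁺]·[Cr²⁺]^2); log Q = 2.132.
E = E° − (0.0592/n) log Q = +1.79 − (0.0592/2)(2.132) = +1.727 V.

+1.727 V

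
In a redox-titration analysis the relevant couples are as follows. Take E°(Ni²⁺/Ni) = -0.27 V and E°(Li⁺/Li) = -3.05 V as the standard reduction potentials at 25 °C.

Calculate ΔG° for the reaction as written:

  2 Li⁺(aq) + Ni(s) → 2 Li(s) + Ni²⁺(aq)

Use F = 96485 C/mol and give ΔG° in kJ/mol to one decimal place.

As written, Li⁺/Li is reduced (cathode) and Ni²⁺/Ni is oxidised (anode), so E°cell = (-3.05) − (-0.27) = -2.78 V.
Balancing electrons gives n = 2.
ΔG° = −nFE° = −(2)(96485)(-2.78) = 536,457 J = +536.5 kJ/mol.

+536.5 kJ/mol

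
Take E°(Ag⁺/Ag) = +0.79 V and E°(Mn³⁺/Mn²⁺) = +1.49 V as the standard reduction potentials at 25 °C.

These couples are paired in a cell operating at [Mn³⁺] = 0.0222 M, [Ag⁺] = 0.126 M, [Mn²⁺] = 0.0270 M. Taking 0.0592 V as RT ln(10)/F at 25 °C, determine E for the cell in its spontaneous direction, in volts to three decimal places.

Mn³⁺/Mn²⁺ is the cathode (higher E°), Ag⁺/Ag the anode: E°cell = +1.49 − (+0.79) = +0.70 V, n = 1.
Overall: Mn³⁺(aq) + Ag(s) → Mn²⁺(aq) + Ag⁺(aq)
Q = [Mn²⁺]·[Ag⁺] / ([Mn³⁺]); log Q = -0.815.
E = E° − (0.0592/n) log Q = +0.70 − (0.0592/1)(-0.815) = +0.748 V.

+0.748 V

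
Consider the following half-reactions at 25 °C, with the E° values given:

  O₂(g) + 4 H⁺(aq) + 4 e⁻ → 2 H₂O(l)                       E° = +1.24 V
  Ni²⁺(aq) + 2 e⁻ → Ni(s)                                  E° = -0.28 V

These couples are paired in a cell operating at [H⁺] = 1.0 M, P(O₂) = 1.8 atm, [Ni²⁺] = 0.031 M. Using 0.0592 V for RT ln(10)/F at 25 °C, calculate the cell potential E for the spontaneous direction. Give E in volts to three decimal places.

O₂/H₂O is the cathode (higher E°), Ni²⁺/Ni the anode: E°cell = +1.24 − (-0.28) = +1.52 V, n = 4.
Overall: O₂(g) + 4 H⁺(aq) + 2 Ni(s) → 2 H₂O(l) + 2 Ni²⁺(aq)
Q = [Ni²⁺]^2 / (P(O₂)·[H⁺]^4); log Q = -3.273.
E = E° − (0.0592/n) log Q = +1.52 − (0.0592/4)(-3.273) = +1.568 V.

+1.568 V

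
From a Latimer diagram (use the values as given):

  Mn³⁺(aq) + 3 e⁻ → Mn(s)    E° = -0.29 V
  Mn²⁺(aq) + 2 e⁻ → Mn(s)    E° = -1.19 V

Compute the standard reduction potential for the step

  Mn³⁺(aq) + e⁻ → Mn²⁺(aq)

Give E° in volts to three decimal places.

+1.510 V

Sequential free energies add, so n₃E°₃ = n₁E°₁ + n₂E°₂.
With n₃ = 3, and the known step contributing 2×(-1.19) V, the unknown satisfies 1·E° = 3×(-0.29) − 2×(-1.19) = +1.510.
E° = +1.510 / 1 = +1.510 V.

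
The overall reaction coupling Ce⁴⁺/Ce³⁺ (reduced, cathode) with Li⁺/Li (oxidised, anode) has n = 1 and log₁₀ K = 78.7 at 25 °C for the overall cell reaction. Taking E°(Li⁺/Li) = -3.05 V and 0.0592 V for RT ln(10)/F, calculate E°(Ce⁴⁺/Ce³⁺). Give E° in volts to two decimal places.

E°cell = (0.0592/n)·log K = (0.0592/1)(78.7) = +4.659 V.
Since Ce⁴⁺/Ce³⁺ is the cathode and Li⁺/Li the anode, E°cell = E°(Ce⁴⁺/Ce³⁺) − E°(Li⁺/Li).
So E°(Ce⁴⁺/Ce³⁺) = E°cell + E°(Li⁺/Li) = +4.659 + (-3.05) = +1.61 V.

+1.61 V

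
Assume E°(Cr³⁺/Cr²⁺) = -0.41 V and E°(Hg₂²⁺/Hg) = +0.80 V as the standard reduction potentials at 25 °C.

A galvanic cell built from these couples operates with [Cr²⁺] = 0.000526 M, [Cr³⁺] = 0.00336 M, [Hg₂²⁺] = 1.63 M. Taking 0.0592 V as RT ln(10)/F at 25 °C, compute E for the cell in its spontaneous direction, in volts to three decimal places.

Hg₂²⁺/Hg is the cathode (higher E°), Cr³⁺/Cr²⁺ the anode: E°cell = +0.80 − (-0.41) = +1.21 V, n = 2.
Overall: Hg₂²⁺(aq) + 2 Cr²⁺(aq) → 2 Hg(l) + 2 Cr³⁺(aq)
Q = [Cr³⁺]^2 / ([Hg₂²⁺]·[Cr²⁺]^2); log Q = 1.399.
E = E° − (0.0592/n) log Q = +1.21 − (0.0592/2)(1.399) = +1.169 V.

+1.169 V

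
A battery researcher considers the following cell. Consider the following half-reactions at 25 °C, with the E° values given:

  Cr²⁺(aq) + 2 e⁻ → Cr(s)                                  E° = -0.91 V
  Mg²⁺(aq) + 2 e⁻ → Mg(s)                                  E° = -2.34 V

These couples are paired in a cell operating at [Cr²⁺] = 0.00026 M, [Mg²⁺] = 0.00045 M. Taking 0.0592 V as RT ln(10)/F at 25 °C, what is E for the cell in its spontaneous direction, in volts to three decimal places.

+1.423 V

Cr²⁺/Cr is the cathode (higher E°), Mg²⁺/Mg the anode: E°cell = -0.91 − (-2.34) = +1.43 V, n = 2.
Overall: Cr²⁺(aq) + Mg(s) → Cr(s) + Mg²⁺(aq)
Q = [Mg²⁺] / ([Cr²⁺]); log Q = 0.238.
E = E° − (0.0592/n) log Q = +1.43 − (0.0592/2)(0.238) = +1.423 V.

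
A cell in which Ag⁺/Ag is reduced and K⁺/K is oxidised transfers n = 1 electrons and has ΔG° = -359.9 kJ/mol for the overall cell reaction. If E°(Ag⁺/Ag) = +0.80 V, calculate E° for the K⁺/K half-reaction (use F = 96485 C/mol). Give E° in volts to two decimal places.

-2.93 V

E°cell = −ΔG°/(nF) = −(-359.9×10³)/((1)(96485)) = +3.730 V.
Since Ag⁺/Ag is the cathode and K⁺/K the anode, E°cell = E°(Ag⁺/Ag) − E°(K⁺/K).
So E°(K⁺/K) = E°(Ag⁺/Ag) − E°cell = (+0.80) − (+3.730) = -2.93 V.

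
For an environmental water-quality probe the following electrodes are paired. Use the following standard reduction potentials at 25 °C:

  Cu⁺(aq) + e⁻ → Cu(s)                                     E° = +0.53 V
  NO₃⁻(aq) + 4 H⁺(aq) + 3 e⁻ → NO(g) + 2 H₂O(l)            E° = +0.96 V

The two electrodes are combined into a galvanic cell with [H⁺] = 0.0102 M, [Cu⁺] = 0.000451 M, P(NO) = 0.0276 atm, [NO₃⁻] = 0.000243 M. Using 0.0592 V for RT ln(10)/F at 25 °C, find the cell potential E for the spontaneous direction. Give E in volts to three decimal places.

+0.430 V

NO₃⁻/NO is the cathode (higher E°), Cu⁺/Cu the anode: E°cell = +0.96 − (+0.53) = +0.43 V, n = 3.
Overall: NO₃⁻(aq) + 4 H⁺(aq) + 3 Cu(s) → NO(g) + 2 H₂O(l) + 3 Cu⁺(aq)
Q = P(NO)·[Cu⁺]^3 / ([NO₃⁻]·[H⁺]^4); log Q = -0.017.
E = E° − (0.0592/n) log Q = +0.43 − (0.0592/3)(-0.017) = +0.430 V.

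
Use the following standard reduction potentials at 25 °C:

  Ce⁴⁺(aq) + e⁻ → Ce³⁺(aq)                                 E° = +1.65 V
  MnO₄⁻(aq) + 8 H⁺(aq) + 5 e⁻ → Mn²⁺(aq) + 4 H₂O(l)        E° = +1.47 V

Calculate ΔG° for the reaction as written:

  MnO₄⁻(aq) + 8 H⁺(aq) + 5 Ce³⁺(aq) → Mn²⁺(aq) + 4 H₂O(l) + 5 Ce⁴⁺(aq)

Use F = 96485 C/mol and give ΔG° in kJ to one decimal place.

+86.8 kJ

As written, MnO₄⁻/Mn²⁺ is reduced (cathode) and Ce⁴⁺/Ce³⁺ is oxidised (anode), so E°cell = (+1.47) − (+1.65) = -0.18 V.
Balancing electrons gives n = 5.
ΔG° = −nFE° = −(5)(96485)(-0.18) = 86,836 J = +86.8 kJ.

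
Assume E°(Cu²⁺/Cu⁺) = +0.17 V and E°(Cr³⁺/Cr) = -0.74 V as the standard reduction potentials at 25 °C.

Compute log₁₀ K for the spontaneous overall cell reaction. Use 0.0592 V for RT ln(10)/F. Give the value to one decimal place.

46.1

Cathode: Cu²⁺/Cu⁺; anode: Cr³⁺/Cr. E°cell = +0.91 V, n = 3.
log K = nE°cell / 0.0592 = (3)(+0.91) / 0.0592 = 46.1.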